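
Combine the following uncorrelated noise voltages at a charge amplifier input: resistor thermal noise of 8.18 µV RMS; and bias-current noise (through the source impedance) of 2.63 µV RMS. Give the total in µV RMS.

Uncorrelated sources add in power (mean-square): V_tot = √(ΣV_i²)
V_tot = √[(8.18×10⁻⁶)² + (2.63×10⁻⁶)²] = 8.59×10⁻⁶ V = 8.59 µV

8.59 µV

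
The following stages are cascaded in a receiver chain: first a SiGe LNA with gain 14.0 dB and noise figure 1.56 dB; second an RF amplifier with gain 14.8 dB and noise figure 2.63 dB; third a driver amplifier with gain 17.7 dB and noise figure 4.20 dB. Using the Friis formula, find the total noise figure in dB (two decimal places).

Convert to linear (a loss of L dB is a gain of −L dB): F_i = 10^(NF_i/10), G_i = 10^(G_i,dB/10)
  Stage 1: F_1 = 10^(1.56/10) = 1.432, G_1 = 10^(14.0/10) = 25.12
  Stage 2: F_2 = 10^(2.63/10) = 1.832, G_2 = 10^(14.8/10) = 30.20
  Stage 3: F_3 = 10^(4.20/10) = 2.630, G_3 = 10^(17.7/10) = 58.88
Friis cascade:
  F = 1.432 + (1.832 − 1)/25.12 + (2.630 − 1)/758.6 = 1.467
NF = 10 log₁₀(1.467) = 1.67 dB

1.67 dB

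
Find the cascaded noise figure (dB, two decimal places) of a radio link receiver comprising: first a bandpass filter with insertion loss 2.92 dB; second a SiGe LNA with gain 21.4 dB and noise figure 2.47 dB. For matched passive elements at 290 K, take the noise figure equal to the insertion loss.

Convert to linear (a loss of L dB is a gain of −L dB): F_i = 10^(NF_i/10), G_i = 10^(G_i,dB/10)
  Stage 1: F_1 = 10^(2.92/10) = 1.959, G_1 = 10^(−2.92/10) = 0.5105
  Stage 2: F_2 = 10^(2.47/10) = 1.766, G_2 = 10^(21.4/10) = 138.0
Friis cascade:
  F = 1.959 + (1.766 − 1)/0.5105 = 3.459
NF = 10 log₁₀(3.459) = 5.39 dB

5.39 dB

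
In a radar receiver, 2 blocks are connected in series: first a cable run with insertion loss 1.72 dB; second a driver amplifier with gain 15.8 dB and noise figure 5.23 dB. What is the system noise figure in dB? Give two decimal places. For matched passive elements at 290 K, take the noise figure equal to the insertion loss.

Convert to linear (a loss of L dB is a gain of −L dB): F_i = 10^(NF_i/10), G_i = 10^(G_i,dB/10)
  Stage 1: F_1 = 10^(1.72/10) = 1.486, G_1 = 10^(−1.72/10) = 0.6730
  Stage 2: F_2 = 10^(5.23/10) = 3.334, G_2 = 10^(15.8/10) = 38.02
Friis cascade:
  F = 1.486 + (3.334 − 1)/0.6730 = 4.955
NF = 10 log₁₀(4.955) = 6.95 dB

6.95 dB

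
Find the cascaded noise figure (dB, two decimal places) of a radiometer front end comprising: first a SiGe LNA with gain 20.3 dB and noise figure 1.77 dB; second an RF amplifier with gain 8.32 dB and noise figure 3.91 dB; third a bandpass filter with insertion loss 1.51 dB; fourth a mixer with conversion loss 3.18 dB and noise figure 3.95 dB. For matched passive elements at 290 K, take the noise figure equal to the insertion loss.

1.82 dB

Convert to linear (a loss of L dB is a gain of −L dB): F_i = 10^(NF_i/10), G_i = 10^(G_i,dB/10)
  Stage 1: F_1 = 10^(1.77/10) = 1.503, G_1 = 10^(20.3/10) = 107.2
  Stage 2: F_2 = 10^(3.91/10) = 2.460, G_2 = 10^(8.32/10) = 6.792
  Stage 3: F_3 = 10^(1.51/10) = 1.416, G_3 = 10^(−1.51/10) = 0.7063
  Stage 4: F_4 = 10^(3.95/10) = 2.483, G_4 = 10^(−3.18/10) = 0.4808
Friis cascade:
  F = 1.503 + (2.460 − 1)/107.2 + (1.416 − 1)/727.8 + (2.483 − 1)/514.0 = 1.520
NF = 10 log₁₀(1.520) = 1.82 dB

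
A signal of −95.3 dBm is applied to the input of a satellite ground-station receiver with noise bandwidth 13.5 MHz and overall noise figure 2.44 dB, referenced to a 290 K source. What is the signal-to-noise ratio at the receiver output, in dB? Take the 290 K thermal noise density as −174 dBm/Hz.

Noise floor: N = −174 + 10 log₁₀(B) + NF
10 log₁₀(1.35×10⁷) = 71.3 dB
N = −174 + 71.3 + 2.44 = −100.26 dBm
SNR = P_sig − N = −95.3 − (−100.26) = 4.96 dB → 5.0 dB

5.0 dB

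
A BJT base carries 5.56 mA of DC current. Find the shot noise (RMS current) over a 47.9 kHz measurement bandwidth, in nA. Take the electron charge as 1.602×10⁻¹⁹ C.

I_n = √(2qI·B)
2qI·B = 2 × 1.602×10⁻¹⁹ × 5.56×10⁻³ × 4.79×10⁴ = 8.53×10⁻¹⁷ A²
I_n = √(8.53×10⁻¹⁷) = 9.24×10⁻⁹ A = 9.24 nA

9.24 nA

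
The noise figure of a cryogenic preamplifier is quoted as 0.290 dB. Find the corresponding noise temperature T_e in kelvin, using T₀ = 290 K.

20.0 K

F = 10^(0.290/10) = 1.06905
T_e = (F − 1)·T₀ = (1.06905 − 1) × 290 = 20.0 K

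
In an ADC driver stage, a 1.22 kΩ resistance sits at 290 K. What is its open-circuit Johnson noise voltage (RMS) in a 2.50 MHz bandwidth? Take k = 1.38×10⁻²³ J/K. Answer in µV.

V_n = √(4kTRB)
4kTRB = 4 × 1.38×10⁻²³ × 290 × 1.22×10³ × 2.50×10⁶ = 4.88×10⁻¹¹ V²
V_n = √(4.88×10⁻¹¹) = 6.99×10⁻⁶ V = 6.99 µV

6.99 µV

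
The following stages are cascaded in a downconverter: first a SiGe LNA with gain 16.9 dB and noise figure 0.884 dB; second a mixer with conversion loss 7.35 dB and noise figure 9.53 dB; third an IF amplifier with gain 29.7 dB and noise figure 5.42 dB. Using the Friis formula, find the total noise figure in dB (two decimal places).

2.21 dB

Convert to linear (a loss of L dB is a gain of −L dB): F_i = 10^(NF_i/10), G_i = 10^(G_i,dB/10)
  Stage 1: F_1 = 10^(0.884/10) = 1.226, G_1 = 10^(16.9/10) = 48.98
  Stage 2: F_2 = 10^(9.53/10) = 8.974, G_2 = 10^(−7.35/10) = 0.1841
  Stage 3: F_3 = 10^(5.42/10) = 3.483, G_3 = 10^(29.7/10) = 933.3
Friis cascade:
  F = 1.226 + (8.974 − 1)/48.98 + (3.483 − 1)/9.016 = 1.664
NF = 10 log₁₀(1.664) = 2.21 dB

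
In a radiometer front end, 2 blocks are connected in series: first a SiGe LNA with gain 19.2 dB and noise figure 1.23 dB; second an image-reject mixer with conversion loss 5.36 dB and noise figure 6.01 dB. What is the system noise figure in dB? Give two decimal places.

1.35 dB

Convert to linear (a loss of L dB is a gain of −L dB): F_i = 10^(NF_i/10), G_i = 10^(G_i,dB/10)
  Stage 1: F_1 = 10^(1.23/10) = 1.327, G_1 = 10^(19.2/10) = 83.18
  Stage 2: F_2 = 10^(6.01/10) = 3.990, G_2 = 10^(−5.36/10) = 0.2911
Friis cascade:
  F = 1.327 + (3.990 − 1)/83.18 = 1.363
NF = 10 log₁₀(1.363) = 1.35 dB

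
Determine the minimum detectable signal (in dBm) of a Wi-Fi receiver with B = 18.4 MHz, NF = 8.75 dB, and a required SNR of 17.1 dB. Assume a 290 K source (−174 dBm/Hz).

−75.5 dBm

Sensitivity = −174 + 10 log₁₀(B) + NF + SNR_min
= −174 + 72.65 + 8.75 + 17.1
= −75.50 dBm → −75.5 dBm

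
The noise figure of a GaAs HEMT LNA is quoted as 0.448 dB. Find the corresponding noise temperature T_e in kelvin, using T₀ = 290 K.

F = 10^(0.448/10) = 1.10866
T_e = (F − 1)·T₀ = (1.10866 − 1) × 290 = 31.5 K

31.5 K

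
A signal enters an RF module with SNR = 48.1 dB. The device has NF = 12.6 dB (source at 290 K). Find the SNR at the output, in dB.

By definition F = SNR_in/SNR_out, so in dB: SNR_out = SNR_in − NF
SNR_out = 48.1 − 12.6 = 35.5 dB

35.5 dB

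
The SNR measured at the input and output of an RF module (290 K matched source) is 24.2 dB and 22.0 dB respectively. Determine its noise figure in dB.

NF (dB) = SNR_in(dB) − SNR_out(dB) when the source is at T₀
NF = 24.2 − 22.0 = 2.2 dB

2.2 dB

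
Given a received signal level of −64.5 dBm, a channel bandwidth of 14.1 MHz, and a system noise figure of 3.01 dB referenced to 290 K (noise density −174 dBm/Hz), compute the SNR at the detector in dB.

35.0 dB

Noise floor: N = −174 + 10 log₁₀(B) + NF
10 log₁₀(1.41×10⁷) = 71.49 dB
N = −174 + 71.49 + 3.01 = −99.50 dBm
SNR = P_sig − N = −64.5 − (−99.50) = 35.00 dB → 35.0 dB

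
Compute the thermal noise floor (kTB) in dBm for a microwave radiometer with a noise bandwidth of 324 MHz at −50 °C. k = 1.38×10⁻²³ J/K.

−90.0 dBm

T = −50 °C + 273.15 = 223.15 K
P_n = kTB = 1.38×10⁻²³ × 223.15 × 3.24×10⁸ = 9.98×10⁻¹³ W
In dBm: 10 log₁₀(9.98×10⁻¹³ / 10⁻³) = −90.0 dBm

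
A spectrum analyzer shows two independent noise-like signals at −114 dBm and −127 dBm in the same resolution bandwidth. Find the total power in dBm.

−113.8 dBm

Convert to linear, add, convert back:
P₁ = 3.98×10⁻¹⁵ W, P₂ = 2.00×10⁻¹⁶ W
P_tot = 4.18×10⁻¹⁵ W → 10 log₁₀(P_tot / 10⁻³) = −113.8 dBm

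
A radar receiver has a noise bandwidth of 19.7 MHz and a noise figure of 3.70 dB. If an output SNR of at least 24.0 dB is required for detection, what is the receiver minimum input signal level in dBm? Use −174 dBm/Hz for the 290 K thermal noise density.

−73.4 dBm

Sensitivity = −174 + 10 log₁₀(B) + NF + SNR_min
= −174 + 72.94 + 3.70 + 24.0
= −73.36 dBm → −73.4 dBm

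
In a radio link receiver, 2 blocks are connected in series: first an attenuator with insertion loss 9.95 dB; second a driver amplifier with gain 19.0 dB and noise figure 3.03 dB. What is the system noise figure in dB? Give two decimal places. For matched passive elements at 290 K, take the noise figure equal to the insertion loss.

Convert to linear (a loss of L dB is a gain of −L dB): F_i = 10^(NF_i/10), G_i = 10^(G_i,dB/10)
  Stage 1: F_1 = 10^(9.95/10) = 9.886, G_1 = 10^(−9.95/10) = 0.1012
  Stage 2: F_2 = 10^(3.03/10) = 2.009, G_2 = 10^(19.0/10) = 79.43
Friis cascade:
  F = 9.886 + (2.009 − 1)/0.1012 = 19.86
NF = 10 log₁₀(19.86) = 12.98 dB

12.98 dB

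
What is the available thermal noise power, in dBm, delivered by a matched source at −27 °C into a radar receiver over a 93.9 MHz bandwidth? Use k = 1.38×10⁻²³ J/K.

−95.0 dBm

T = −27 °C + 273.15 = 246.15 K
P_n = kTB = 1.38×10⁻²³ × 246.15 × 9.39×10⁷ = 3.19×10⁻¹³ W
In dBm: 10 log₁₀(3.19×10⁻¹³ / 10⁻³) = −95.0 dBm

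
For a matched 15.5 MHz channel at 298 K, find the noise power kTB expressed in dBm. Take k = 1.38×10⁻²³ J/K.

−102.0 dBm

P_n = kTB = 1.38×10⁻²³ × 298 × 1.55×10⁷ = 6.37×10⁻¹⁴ W
In dBm: 10 log₁₀(6.37×10⁻¹⁴ / 10⁻³) = −102.0 dBm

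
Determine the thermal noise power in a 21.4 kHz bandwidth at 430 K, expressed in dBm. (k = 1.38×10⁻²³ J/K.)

P_n = kTB = 1.38×10⁻²³ × 430 × 2.14×10⁴ = 1.27×10⁻¹⁶ W
In dBm: 10 log₁₀(1.27×10⁻¹⁶ / 10⁻³) = −129.0 dBm

−129.0 dBm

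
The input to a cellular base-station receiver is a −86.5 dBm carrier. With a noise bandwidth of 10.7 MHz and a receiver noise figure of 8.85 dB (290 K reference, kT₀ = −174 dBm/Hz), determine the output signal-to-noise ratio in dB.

8.4 dB

Noise floor: N = −174 + 10 log₁₀(B) + NF
10 log₁₀(1.07×10⁷) = 70.29 dB
N = −174 + 70.29 + 8.85 = −94.86 dBm
SNR = P_sig − N = −86.5 − (−94.86) = 8.36 dB → 8.4 dB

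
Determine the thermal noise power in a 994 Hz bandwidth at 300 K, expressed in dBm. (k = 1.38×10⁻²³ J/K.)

P_n = kTB = 1.38×10⁻²³ × 300 × 9.94×10² = 4.12×10⁻¹⁸ W
In dBm: 10 log₁₀(4.12×10⁻¹⁸ / 10⁻³) = −143.9 dBm

−143.9 dBm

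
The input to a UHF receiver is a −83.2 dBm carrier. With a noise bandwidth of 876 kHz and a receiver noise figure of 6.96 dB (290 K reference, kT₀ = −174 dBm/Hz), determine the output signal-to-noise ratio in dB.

Noise floor: N = −174 + 10 log₁₀(B) + NF
10 log₁₀(8.76×10⁵) = 59.43 dB
N = −174 + 59.43 + 6.96 = −107.61 dBm
SNR = P_sig − N = −83.2 − (−107.61) = 24.41 dB → 24.4 dB

24.4 dB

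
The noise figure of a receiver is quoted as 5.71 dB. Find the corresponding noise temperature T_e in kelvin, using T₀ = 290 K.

790 K

F = 10^(5.71/10) = 3.72392
T_e = (F − 1)·T₀ = (3.72392 − 1) × 290 = 790 K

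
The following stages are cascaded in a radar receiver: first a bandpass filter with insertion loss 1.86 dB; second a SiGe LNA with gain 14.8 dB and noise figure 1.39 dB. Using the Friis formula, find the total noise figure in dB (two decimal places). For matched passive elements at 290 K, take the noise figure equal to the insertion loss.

Convert to linear (a loss of L dB is a gain of −L dB): F_i = 10^(NF_i/10), G_i = 10^(G_i,dB/10)
  Stage 1: F_1 = 10^(1.86/10) = 1.535, G_1 = 10^(−1.86/10) = 0.6516
  Stage 2: F_2 = 10^(1.39/10) = 1.377, G_2 = 10^(14.8/10) = 30.20
Friis cascade:
  F = 1.535 + (1.377 − 1)/0.6516 = 2.113
NF = 10 log₁₀(2.113) = 3.25 dB

3.25 dB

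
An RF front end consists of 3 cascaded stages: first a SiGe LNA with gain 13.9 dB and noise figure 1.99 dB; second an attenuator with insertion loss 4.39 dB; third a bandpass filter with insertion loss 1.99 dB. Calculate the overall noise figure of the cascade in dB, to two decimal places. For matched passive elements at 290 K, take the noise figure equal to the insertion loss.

Convert to linear (a loss of L dB is a gain of −L dB): F_i = 10^(NF_i/10), G_i = 10^(G_i,dB/10)
  Stage 1: F_1 = 10^(1.99/10) = 1.581, G_1 = 10^(13.9/10) = 24.55
  Stage 2: F_2 = 10^(4.39/10) = 2.748, G_2 = 10^(−4.39/10) = 0.3639
  Stage 3: F_3 = 10^(1.99/10) = 1.581, G_3 = 10^(−1.99/10) = 0.6324
Friis cascade:
  F = 1.581 + (2.748 − 1)/24.55 + (1.581 − 1)/8.933 = 1.718
NF = 10 log₁₀(1.718) = 2.35 dB

2.35 dB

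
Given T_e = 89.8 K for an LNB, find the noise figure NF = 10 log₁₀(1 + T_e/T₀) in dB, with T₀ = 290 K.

F = 1 + T_e/T₀ = 1 + 89.8/290 = 1.30966
NF = 10 log₁₀(1.30966) = 1.17 dB

1.17 dB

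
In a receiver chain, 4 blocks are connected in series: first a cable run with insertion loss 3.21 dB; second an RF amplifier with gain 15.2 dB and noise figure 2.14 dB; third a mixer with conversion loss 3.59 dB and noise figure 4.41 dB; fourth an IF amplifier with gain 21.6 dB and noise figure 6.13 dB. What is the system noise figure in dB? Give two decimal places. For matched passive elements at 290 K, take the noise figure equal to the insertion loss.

6.01 dB

Convert to linear (a loss of L dB is a gain of −L dB): F_i = 10^(NF_i/10), G_i = 10^(G_i,dB/10)
  Stage 1: F_1 = 10^(3.21/10) = 2.094, G_1 = 10^(−3.21/10) = 0.4775
  Stage 2: F_2 = 10^(2.14/10) = 1.637, G_2 = 10^(15.2/10) = 33.11
  Stage 3: F_3 = 10^(4.41/10) = 2.761, G_3 = 10^(−3.59/10) = 0.4375
  Stage 4: F_4 = 10^(6.13/10) = 4.102, G_4 = 10^(21.6/10) = 144.5
Friis cascade:
  F = 2.094 + (1.637 − 1)/0.4775 + (2.761 − 1)/15.81 + (4.102 − 1)/6.918 = 3.987
NF = 10 log₁₀(3.987) = 6.01 dB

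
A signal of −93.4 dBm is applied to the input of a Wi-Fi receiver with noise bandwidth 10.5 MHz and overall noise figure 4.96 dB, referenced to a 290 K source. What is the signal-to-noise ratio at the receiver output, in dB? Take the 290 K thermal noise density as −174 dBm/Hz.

5.4 dB

Noise floor: N = −174 + 10 log₁₀(B) + NF
10 log₁₀(1.05×10⁷) = 70.21 dB
N = −174 + 70.21 + 4.96 = −98.83 dBm
SNR = P_sig − N = −93.4 − (−98.83) = 5.43 dB → 5.4 dB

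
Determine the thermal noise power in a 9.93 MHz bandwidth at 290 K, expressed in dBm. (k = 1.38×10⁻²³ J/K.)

−104.0 dBm

P_n = kTB = 1.38×10⁻²³ × 290 × 9.93×10⁶ = 3.97×10⁻¹⁴ W
In dBm: 10 log₁₀(3.97×10⁻¹⁴ / 10⁻³) = −104.0 dBm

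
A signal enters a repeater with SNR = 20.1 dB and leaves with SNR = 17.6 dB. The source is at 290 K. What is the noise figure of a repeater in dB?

NF (dB) = SNR_in(dB) − SNR_out(dB) when the source is at T₀
NF = 20.1 − 17.6 = 2.5 dB

2.5 dB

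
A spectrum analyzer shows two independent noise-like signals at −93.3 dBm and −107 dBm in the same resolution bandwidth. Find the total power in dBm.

−93.1 dBm

Convert to linear, add, convert back:
P₁ = 4.68×10⁻¹³ W, P₂ = 2.00×10⁻¹⁴ W
P_tot = 4.88×10⁻¹³ W → 10 log₁₀(P_tot / 10⁻³) = −93.1 dBm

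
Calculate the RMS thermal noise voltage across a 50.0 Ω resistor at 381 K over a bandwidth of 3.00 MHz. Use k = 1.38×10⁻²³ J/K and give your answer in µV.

V_n = √(4kTRB)
4kTRB = 4 × 1.38×10⁻²³ × 381 × 5.00×10¹ × 3.00×10⁶ = 3.15×10⁻¹² V²
V_n = √(3.15×10⁻¹²) = 1.78×10⁻⁶ V = 1.78 µV

1.78 µV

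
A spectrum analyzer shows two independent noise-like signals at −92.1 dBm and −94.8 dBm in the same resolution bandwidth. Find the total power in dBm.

−90.2 dBm

Convert to linear, add, convert back:
P₁ = 6.17×10⁻¹³ W, P₂ = 3.31×10⁻¹³ W
P_tot = 9.48×10⁻¹³ W → 10 log₁₀(P_tot / 10⁻³) = −90.2 dBm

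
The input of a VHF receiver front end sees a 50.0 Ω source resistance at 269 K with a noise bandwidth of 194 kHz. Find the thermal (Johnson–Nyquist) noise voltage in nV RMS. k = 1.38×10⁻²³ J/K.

380 nV

V_n = √(4kTRB)
4kTRB = 4 × 1.38×10⁻²³ × 269 × 5.00×10¹ × 1.94×10⁵ = 1.44×10⁻¹³ V²
V_n = √(1.44×10⁻¹³) = 3.80×10⁻⁷ V = 380 nV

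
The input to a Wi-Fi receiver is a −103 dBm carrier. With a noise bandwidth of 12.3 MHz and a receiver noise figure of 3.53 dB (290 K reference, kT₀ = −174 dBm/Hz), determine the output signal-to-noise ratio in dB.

−3.4 dB

Noise floor: N = −174 + 10 log₁₀(B) + NF
10 log₁₀(1.23×10⁷) = 70.9 dB
N = −174 + 70.9 + 3.53 = −99.57 dBm
SNR = P_sig − N = −103 − (−99.57) = −3.43 dB → −3.4 dB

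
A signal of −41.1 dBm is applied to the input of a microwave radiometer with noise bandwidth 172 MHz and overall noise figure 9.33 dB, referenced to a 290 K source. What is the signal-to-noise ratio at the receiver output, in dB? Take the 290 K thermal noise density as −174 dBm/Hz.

Noise floor: N = −174 + 10 log₁₀(B) + NF
10 log₁₀(1.72×10⁸) = 82.36 dB
N = −174 + 82.36 + 9.33 = −82.31 dBm
SNR = P_sig − N = −41.1 − (−82.31) = 41.21 dB → 41.2 dB

41.2 dB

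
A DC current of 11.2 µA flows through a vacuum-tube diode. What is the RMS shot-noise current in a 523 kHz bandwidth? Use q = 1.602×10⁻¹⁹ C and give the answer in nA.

I_n = √(2qI·B)
2qI·B = 2 × 1.602×10⁻¹⁹ × 1.12×10⁻⁵ × 5.23×10⁵ = 1.88×10⁻¹⁸ A²
I_n = √(1.88×10⁻¹⁸) = 1.37×10⁻⁹ A = 1.37 nA

1.37 nA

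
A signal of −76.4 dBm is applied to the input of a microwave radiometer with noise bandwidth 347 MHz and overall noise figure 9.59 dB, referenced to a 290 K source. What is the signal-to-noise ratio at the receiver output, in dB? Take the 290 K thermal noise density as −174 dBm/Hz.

2.6 dB

Noise floor: N = −174 + 10 log₁₀(B) + NF
10 log₁₀(3.47×10⁸) = 85.4 dB
N = −174 + 85.4 + 9.59 = −79.01 dBm
SNR = P_sig − N = −76.4 − (−79.01) = 2.61 dB → 2.6 dB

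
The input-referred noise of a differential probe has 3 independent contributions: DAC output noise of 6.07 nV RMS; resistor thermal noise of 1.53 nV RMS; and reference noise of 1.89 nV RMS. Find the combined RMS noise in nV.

6.54 nV

Uncorrelated sources add in power (mean-square): V_tot = √(ΣV_i²)
V_tot = √[(6.07×10⁻⁹)² + (1.53×10⁻⁹)² + (1.89×10⁻⁹)²] = 6.54×10⁻⁹ V = 6.54 nV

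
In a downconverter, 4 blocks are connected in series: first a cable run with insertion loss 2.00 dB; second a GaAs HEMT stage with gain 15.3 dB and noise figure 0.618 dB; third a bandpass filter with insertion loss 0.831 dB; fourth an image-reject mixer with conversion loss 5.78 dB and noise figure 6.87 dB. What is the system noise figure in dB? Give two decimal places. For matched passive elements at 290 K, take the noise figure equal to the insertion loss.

Convert to linear (a loss of L dB is a gain of −L dB): F_i = 10^(NF_i/10), G_i = 10^(G_i,dB/10)
  Stage 1: F_1 = 10^(2.00/10) = 1.585, G_1 = 10^(−2.00/10) = 0.6310
  Stage 2: F_2 = 10^(0.618/10) = 1.153, G_2 = 10^(15.3/10) = 33.88
  Stage 3: F_3 = 10^(0.831/10) = 1.211, G_3 = 10^(−0.831/10) = 0.8258
  Stage 4: F_4 = 10^(6.87/10) = 4.864, G_4 = 10^(−5.78/10) = 0.2642
Friis cascade:
  F = 1.585 + (1.153 − 1)/0.6310 + (1.211 − 1)/21.38 + (4.864 − 1)/17.66 = 2.056
NF = 10 log₁₀(2.056) = 3.13 dB

3.13 dB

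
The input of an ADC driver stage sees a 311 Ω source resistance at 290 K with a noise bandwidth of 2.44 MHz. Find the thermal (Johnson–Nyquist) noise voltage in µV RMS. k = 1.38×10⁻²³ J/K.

3.49 µV

V_n = √(4kTRB)
4kTRB = 4 × 1.38×10⁻²³ × 290 × 3.11×10² × 2.44×10⁶ = 1.21×10⁻¹¹ V²
V_n = √(1.21×10⁻¹¹) = 3.49×10⁻⁶ V = 3.49 µV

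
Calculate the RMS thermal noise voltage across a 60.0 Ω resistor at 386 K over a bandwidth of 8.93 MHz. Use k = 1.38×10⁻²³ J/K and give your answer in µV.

3.38 µV

V_n = √(4kTRB)
4kTRB = 4 × 1.38×10⁻²³ × 386 × 6.00×10¹ × 8.93×10⁶ = 1.14×10⁻¹¹ V²
V_n = √(1.14×10⁻¹¹) = 3.38×10⁻⁶ V = 3.38 µV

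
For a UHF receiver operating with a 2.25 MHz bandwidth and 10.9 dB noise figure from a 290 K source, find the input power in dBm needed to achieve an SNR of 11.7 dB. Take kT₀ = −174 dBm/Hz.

−87.9 dBm

Sensitivity = −174 + 10 log₁₀(B) + NF + SNR_min
= −174 + 63.52 + 10.9 + 11.7
= −87.88 dBm → −87.9 dBm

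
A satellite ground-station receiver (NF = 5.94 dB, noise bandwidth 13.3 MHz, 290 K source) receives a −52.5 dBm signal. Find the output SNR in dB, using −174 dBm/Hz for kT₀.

Noise floor: N = −174 + 10 log₁₀(B) + NF
10 log₁₀(1.33×10⁷) = 71.24 dB
N = −174 + 71.24 + 5.94 = −96.82 dBm
SNR = P_sig − N = −52.5 − (−96.82) = 44.32 dB → 44.3 dB

44.3 dB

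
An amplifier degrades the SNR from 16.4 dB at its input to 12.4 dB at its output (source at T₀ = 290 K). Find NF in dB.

NF (dB) = SNR_in(dB) − SNR_out(dB) when the source is at T₀
NF = 16.4 − 12.4 = 4.0 dB

4.0 dB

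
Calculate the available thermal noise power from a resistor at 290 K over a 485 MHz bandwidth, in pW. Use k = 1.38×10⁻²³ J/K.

1.94 pW

P_n = kTB = 1.38×10⁻²³ × 290 × 4.85×10⁸ = 1.94×10⁻¹² W = 1.94 pW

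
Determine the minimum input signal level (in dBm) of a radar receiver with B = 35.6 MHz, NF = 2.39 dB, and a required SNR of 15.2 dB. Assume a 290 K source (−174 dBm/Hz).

Sensitivity = −174 + 10 log₁₀(B) + NF + SNR_min
= −174 + 75.51 + 2.39 + 15.2
= −80.90 dBm → −80.9 dBm

−80.9 dBm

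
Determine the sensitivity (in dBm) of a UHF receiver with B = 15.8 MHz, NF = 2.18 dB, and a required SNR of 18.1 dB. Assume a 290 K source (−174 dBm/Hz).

−81.7 dBm

Sensitivity = −174 + 10 log₁₀(B) + NF + SNR_min
= −174 + 71.99 + 2.18 + 18.1
= −81.73 dBm → −81.7 dBm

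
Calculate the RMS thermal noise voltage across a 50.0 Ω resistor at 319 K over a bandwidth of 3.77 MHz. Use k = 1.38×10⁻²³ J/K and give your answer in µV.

1.82 µV

V_n = √(4kTRB)
4kTRB = 4 × 1.38×10⁻²³ × 319 × 5.00×10¹ × 3.77×10⁶ = 3.32×10⁻¹² V²
V_n = √(3.32×10⁻¹²) = 1.82×10⁻⁶ V = 1.82 µV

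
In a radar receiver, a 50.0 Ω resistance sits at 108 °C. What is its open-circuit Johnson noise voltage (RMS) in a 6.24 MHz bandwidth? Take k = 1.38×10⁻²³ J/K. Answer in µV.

2.56 µV

T = 108 °C + 273.15 = 381.15 K
V_n = √(4kTRB)
4kTRB = 4 × 1.38×10⁻²³ × 381.15 × 5.00×10¹ × 6.24×10⁶ = 6.56×10⁻¹² V²
V_n = √(6.56×10⁻¹²) = 2.56×10⁻⁶ V = 2.56 µV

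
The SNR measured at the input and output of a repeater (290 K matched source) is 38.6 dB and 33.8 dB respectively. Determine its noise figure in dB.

4.8 dB

NF (dB) = SNR_in(dB) − SNR_out(dB) when the source is at T₀
NF = 38.6 − 33.8 = 4.8 dB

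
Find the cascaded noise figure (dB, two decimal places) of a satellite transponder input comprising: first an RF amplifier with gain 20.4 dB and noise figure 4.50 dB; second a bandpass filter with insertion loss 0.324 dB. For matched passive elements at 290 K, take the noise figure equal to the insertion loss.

Convert to linear (a loss of L dB is a gain of −L dB): F_i = 10^(NF_i/10), G_i = 10^(G_i,dB/10)
  Stage 1: F_1 = 10^(4.50/10) = 2.818, G_1 = 10^(20.4/10) = 109.6
  Stage 2: F_2 = 10^(0.324/10) = 1.077, G_2 = 10^(−0.324/10) = 0.9281
Friis cascade:
  F = 2.818 + (1.077 − 1)/109.6 = 2.819
NF = 10 log₁₀(2.819) = 4.50 dB

4.50 dB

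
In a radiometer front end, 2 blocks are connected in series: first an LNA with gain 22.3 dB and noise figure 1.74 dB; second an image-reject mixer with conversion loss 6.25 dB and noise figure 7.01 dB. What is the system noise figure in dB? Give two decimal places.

1.81 dB

Convert to linear (a loss of L dB is a gain of −L dB): F_i = 10^(NF_i/10), G_i = 10^(G_i,dB/10)
  Stage 1: F_1 = 10^(1.74/10) = 1.493, G_1 = 10^(22.3/10) = 169.8
  Stage 2: F_2 = 10^(7.01/10) = 5.023, G_2 = 10^(−6.25/10) = 0.2371
Friis cascade:
  F = 1.493 + (5.023 − 1)/169.8 = 1.516
NF = 10 log₁₀(1.516) = 1.81 dB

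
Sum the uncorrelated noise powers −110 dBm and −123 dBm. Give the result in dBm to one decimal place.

−109.8 dBm

Convert to linear, add, convert back:
P₁ = 1.00×10⁻¹⁴ W, P₂ = 5.01×10⁻¹⁶ W
P_tot = 1.05×10⁻¹⁴ W → 10 log₁₀(P_tot / 10⁻³) = −109.8 dBm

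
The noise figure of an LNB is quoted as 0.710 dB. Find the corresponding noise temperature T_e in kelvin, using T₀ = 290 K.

51.5 K

F = 10^(0.710/10) = 1.17761
T_e = (F − 1)·T₀ = (1.17761 − 1) × 290 = 51.5 K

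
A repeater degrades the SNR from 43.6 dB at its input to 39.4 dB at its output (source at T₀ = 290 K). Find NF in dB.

4.2 dB

NF (dB) = SNR_in(dB) − SNR_out(dB) when the source is at T₀
NF = 43.6 − 39.4 = 4.2 dB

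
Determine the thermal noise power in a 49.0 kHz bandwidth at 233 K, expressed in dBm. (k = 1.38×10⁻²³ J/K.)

P_n = kTB = 1.38×10⁻²³ × 233 × 4.90×10⁴ = 1.58×10⁻¹⁶ W
In dBm: 10 log₁₀(1.58×10⁻¹⁶ / 10⁻³) = −128.0 dBm

−128.0 dBm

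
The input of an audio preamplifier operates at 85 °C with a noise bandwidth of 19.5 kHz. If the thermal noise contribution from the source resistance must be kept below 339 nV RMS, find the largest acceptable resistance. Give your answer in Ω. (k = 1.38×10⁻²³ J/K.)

T = 85 °C + 273.15 = 358.15 K
Johnson–Nyquist: V_n = √(4kTRB) ⇒ R = V_n² / (4kTB)
4kTB = 4 × 1.38×10⁻²³ × 358.15 × 1.95×10⁴ = 3.86×10⁻¹⁶
R = (3.39×10⁻⁷)² / 3.86×10⁻¹⁶ = 2.98×10² Ω = 298 Ω

298 Ω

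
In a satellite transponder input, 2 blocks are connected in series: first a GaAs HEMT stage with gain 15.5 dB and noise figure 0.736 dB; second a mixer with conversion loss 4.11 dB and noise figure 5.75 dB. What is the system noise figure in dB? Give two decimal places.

1.01 dB

Convert to linear (a loss of L dB is a gain of −L dB): F_i = 10^(NF_i/10), G_i = 10^(G_i,dB/10)
  Stage 1: F_1 = 10^(0.736/10) = 1.185, G_1 = 10^(15.5/10) = 35.48
  Stage 2: F_2 = 10^(5.75/10) = 3.758, G_2 = 10^(−4.11/10) = 0.3882
Friis cascade:
  F = 1.185 + (3.758 − 1)/35.48 = 1.262
NF = 10 log₁₀(1.262) = 1.01 dB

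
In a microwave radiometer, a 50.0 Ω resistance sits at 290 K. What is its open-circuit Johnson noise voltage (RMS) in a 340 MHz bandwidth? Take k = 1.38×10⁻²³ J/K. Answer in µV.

V_n = √(4kTRB)
4kTRB = 4 × 1.38×10⁻²³ × 290 × 5.00×10¹ × 3.40×10⁸ = 2.72×10⁻¹⁰ V²
V_n = √(2.72×10⁻¹⁰) = 1.65×10⁻⁵ V = 16.5 µV

16.5 µV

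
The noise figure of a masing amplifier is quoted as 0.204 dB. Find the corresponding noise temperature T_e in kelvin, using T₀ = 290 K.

13.9 K

F = 10^(0.204/10) = 1.04809
T_e = (F − 1)·T₀ = (1.04809 − 1) × 290 = 13.9 K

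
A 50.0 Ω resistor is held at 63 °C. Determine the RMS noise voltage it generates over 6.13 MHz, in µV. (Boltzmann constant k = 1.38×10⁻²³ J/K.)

2.38 µV

T = 63 °C + 273.15 = 336.15 K
V_n = √(4kTRB)
4kTRB = 4 × 1.38×10⁻²³ × 336.15 × 5.00×10¹ × 6.13×10⁶ = 5.69×10⁻¹² V²
V_n = √(5.69×10⁻¹²) = 2.38×10⁻⁶ V = 2.38 µV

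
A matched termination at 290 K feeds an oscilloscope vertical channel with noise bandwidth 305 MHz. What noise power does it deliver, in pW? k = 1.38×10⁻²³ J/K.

1.22 pW

P_n = kTB = 1.38×10⁻²³ × 290 × 3.05×10⁸ = 1.22×10⁻¹² W = 1.22 pW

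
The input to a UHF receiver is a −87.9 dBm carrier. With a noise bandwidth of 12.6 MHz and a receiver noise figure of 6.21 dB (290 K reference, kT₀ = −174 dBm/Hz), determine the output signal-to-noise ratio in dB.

Noise floor: N = −174 + 10 log₁₀(B) + NF
10 log₁₀(1.26×10⁷) = 71 dB
N = −174 + 71 + 6.21 = −96.79 dBm
SNR = P_sig − N = −87.9 − (−96.79) = 8.89 dB → 8.9 dB

8.9 dB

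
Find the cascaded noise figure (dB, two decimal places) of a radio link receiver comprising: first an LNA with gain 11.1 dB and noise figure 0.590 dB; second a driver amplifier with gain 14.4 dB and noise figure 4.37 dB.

Convert to linear (a loss of L dB is a gain of −L dB): F_i = 10^(NF_i/10), G_i = 10^(G_i,dB/10)
  Stage 1: F_1 = 10^(0.590/10) = 1.146, G_1 = 10^(11.1/10) = 12.88
  Stage 2: F_2 = 10^(4.37/10) = 2.735, G_2 = 10^(14.4/10) = 27.54
Friis cascade:
  F = 1.146 + (2.735 − 1)/12.88 = 1.280
NF = 10 log₁₀(1.280) = 1.07 dB

1.07 dB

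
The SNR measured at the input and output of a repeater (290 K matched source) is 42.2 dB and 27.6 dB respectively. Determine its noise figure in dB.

14.6 dB

NF (dB) = SNR_in(dB) − SNR_out(dB) when the source is at T₀
NF = 42.2 − 27.6 = 14.6 dB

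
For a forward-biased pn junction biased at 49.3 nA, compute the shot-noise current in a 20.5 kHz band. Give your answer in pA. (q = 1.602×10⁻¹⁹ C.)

18.0 pA

I_n = √(2qI·B)
2qI·B = 2 × 1.602×10⁻¹⁹ × 4.93×10⁻⁸ × 2.05×10⁴ = 3.24×10⁻²² A²
I_n = √(3.24×10⁻²²) = 1.80×10⁻¹¹ A = 18.0 pA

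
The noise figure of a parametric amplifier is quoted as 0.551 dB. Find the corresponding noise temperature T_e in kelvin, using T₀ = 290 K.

F = 10^(0.551/10) = 1.13527
T_e = (F − 1)·T₀ = (1.13527 − 1) × 290 = 39.2 K

39.2 K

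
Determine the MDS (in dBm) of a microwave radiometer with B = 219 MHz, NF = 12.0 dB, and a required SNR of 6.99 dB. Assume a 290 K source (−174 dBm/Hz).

Sensitivity = −174 + 10 log₁₀(B) + NF + SNR_min
= −174 + 83.4 + 12.0 + 6.99
= −71.61 dBm → −71.6 dBm

−71.6 dBm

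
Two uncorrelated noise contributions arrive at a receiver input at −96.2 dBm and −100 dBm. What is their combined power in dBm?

−94.7 dBm

Convert to linear, add, convert back:
P₁ = 2.40×10⁻¹³ W, P₂ = 1.00×10⁻¹³ W
P_tot = 3.40×10⁻¹³ W → 10 log₁₀(P_tot / 10⁻³) = −94.7 dBm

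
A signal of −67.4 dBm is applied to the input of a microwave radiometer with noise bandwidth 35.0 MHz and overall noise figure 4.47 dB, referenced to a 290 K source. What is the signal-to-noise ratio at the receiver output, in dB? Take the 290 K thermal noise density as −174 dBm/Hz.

Noise floor: N = −174 + 10 log₁₀(B) + NF
10 log₁₀(3.50×10⁷) = 75.44 dB
N = −174 + 75.44 + 4.47 = −94.09 dBm
SNR = P_sig − N = −67.4 − (−94.09) = 26.69 dB → 26.7 dB

26.7 dB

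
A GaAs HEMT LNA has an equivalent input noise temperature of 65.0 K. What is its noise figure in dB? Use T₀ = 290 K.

0.878 dB

F = 1 + T_e/T₀ = 1 + 65.0/290 = 1.22414
NF = 10 log₁₀(1.22414) = 0.878 dB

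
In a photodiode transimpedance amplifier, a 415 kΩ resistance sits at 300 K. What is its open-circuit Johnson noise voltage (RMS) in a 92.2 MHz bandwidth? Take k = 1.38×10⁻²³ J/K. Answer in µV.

V_n = √(4kTRB)
4kTRB = 4 × 1.38×10⁻²³ × 300 × 4.15×10⁵ × 9.22×10⁷ = 6.34×10⁻⁷ V²
V_n = √(6.34×10⁻⁷) = 7.96×10⁻⁴ V = 796 µV

796 µV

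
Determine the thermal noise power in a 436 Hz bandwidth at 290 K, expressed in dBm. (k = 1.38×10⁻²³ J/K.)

−147.6 dBm

P_n = kTB = 1.38×10⁻²³ × 290 × 4.36×10² = 1.74×10⁻¹⁸ W
In dBm: 10 log₁₀(1.74×10⁻¹⁸ / 10⁻³) = −147.6 dBm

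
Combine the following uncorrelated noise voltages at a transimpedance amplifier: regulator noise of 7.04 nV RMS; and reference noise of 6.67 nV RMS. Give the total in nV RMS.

9.70 nV

Uncorrelated sources add in power (mean-square): V_tot = √(ΣV_i²)
V_tot = √[(7.04×10⁻⁹)² + (6.67×10⁻⁹)²] = 9.70×10⁻⁹ V = 9.70 nV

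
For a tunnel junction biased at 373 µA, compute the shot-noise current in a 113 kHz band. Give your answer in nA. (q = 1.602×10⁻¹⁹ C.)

3.67 nA

I_n = √(2qI·B)
2qI·B = 2 × 1.602×10⁻¹⁹ × 3.73×10⁻⁴ × 1.13×10⁵ = 1.35×10⁻¹⁷ A²
I_n = √(1.35×10⁻¹⁷) = 3.67×10⁻⁹ A = 3.67 nA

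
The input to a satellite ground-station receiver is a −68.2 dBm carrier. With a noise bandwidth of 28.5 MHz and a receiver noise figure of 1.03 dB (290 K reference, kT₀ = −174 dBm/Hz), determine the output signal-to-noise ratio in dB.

30.2 dB

Noise floor: N = −174 + 10 log₁₀(B) + NF
10 log₁₀(2.85×10⁷) = 74.55 dB
N = −174 + 74.55 + 1.03 = −98.42 dBm
SNR = P_sig − N = −68.2 − (−98.42) = 30.22 dB → 30.2 dB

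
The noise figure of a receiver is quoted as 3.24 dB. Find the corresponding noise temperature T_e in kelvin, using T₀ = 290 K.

F = 10^(3.24/10) = 2.10863
T_e = (F − 1)·T₀ = (2.10863 − 1) × 290 = 322 K

322 K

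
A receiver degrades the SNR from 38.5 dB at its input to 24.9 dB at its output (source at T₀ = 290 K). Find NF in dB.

13.6 dB

NF (dB) = SNR_in(dB) − SNR_out(dB) when the source is at T₀
NF = 38.5 − 24.9 = 13.6 dB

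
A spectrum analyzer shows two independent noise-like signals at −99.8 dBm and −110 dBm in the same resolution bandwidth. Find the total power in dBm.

−99.4 dBm

Convert to linear, add, convert back:
P₁ = 1.05×10⁻¹³ W, P₂ = 1.00×10⁻¹⁴ W
P_tot = 1.15×10⁻¹³ W → 10 log₁₀(P_tot / 10⁻³) = −99.4 dBm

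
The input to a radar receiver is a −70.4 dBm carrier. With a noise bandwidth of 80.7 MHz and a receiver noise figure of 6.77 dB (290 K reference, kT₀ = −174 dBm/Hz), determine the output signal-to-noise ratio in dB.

17.8 dB

Noise floor: N = −174 + 10 log₁₀(B) + NF
10 log₁₀(8.07×10⁷) = 79.07 dB
N = −174 + 79.07 + 6.77 = −88.16 dBm
SNR = P_sig − N = −70.4 − (−88.16) = 17.76 dB → 17.8 dB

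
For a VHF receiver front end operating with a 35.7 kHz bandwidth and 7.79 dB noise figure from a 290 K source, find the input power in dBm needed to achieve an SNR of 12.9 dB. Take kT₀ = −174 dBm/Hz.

−107.8 dBm

Sensitivity = −174 + 10 log₁₀(B) + NF + SNR_min
= −174 + 45.53 + 7.79 + 12.9
= −107.78 dBm → −107.8 dBm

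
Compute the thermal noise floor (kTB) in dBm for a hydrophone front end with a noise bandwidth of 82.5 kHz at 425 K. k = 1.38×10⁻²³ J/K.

−123.2 dBm

P_n = kTB = 1.38×10⁻²³ × 425 × 8.25×10⁴ = 4.84×10⁻¹⁶ W
In dBm: 10 log₁₀(4.84×10⁻¹⁶ / 10⁻³) = −123.2 dBm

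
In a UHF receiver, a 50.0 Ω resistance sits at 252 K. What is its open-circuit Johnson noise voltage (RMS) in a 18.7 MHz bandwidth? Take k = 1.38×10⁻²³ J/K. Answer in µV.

3.61 µV

V_n = √(4kTRB)
4kTRB = 4 × 1.38×10⁻²³ × 252 × 5.00×10¹ × 1.87×10⁷ = 1.30×10⁻¹¹ V²
V_n = √(1.30×10⁻¹¹) = 3.61×10⁻⁶ V = 3.61 µV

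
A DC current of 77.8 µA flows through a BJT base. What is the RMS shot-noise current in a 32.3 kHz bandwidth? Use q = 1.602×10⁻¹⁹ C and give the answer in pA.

I_n = √(2qI·B)
2qI·B = 2 × 1.602×10⁻¹⁹ × 7.78×10⁻⁵ × 3.23×10⁴ = 8.05×10⁻¹⁹ A²
I_n = √(8.05×10⁻¹⁹) = 8.97×10⁻¹⁰ A = 897 pA

897 pA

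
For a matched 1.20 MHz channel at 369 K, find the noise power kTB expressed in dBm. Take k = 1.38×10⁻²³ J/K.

−112.1 dBm

P_n = kTB = 1.38×10⁻²³ × 369 × 1.20×10⁶ = 6.11×10⁻¹⁵ W
In dBm: 10 log₁₀(6.11×10⁻¹⁵ / 10⁻³) = −112.1 dBm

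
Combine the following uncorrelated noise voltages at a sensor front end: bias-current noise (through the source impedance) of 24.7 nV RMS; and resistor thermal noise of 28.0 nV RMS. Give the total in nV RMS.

Uncorrelated sources add in power (mean-square): V_tot = √(ΣV_i²)
V_tot = √[(2.47×10⁻⁸)² + (2.80×10⁻⁸)²] = 3.73×10⁻⁸ V = 37.3 nV

37.3 nV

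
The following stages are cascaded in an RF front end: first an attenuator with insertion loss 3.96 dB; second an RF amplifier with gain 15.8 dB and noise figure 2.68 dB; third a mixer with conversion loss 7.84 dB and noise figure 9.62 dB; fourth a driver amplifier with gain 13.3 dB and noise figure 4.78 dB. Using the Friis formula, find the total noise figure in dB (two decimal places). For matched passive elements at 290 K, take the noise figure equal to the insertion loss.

Convert to linear (a loss of L dB is a gain of −L dB): F_i = 10^(NF_i/10), G_i = 10^(G_i,dB/10)
  Stage 1: F_1 = 10^(3.96/10) = 2.489, G_1 = 10^(−3.96/10) = 0.4018
  Stage 2: F_2 = 10^(2.68/10) = 1.854, G_2 = 10^(15.8/10) = 38.02
  Stage 3: F_3 = 10^(9.62/10) = 9.162, G_3 = 10^(−7.84/10) = 0.1644
  Stage 4: F_4 = 10^(4.78/10) = 3.006, G_4 = 10^(13.3/10) = 21.38
Friis cascade:
  F = 2.489 + (1.854 − 1)/0.4018 + (9.162 − 1)/15.28 + (3.006 − 1)/2.512 = 5.946
NF = 10 log₁₀(5.946) = 7.74 dB

7.74 dB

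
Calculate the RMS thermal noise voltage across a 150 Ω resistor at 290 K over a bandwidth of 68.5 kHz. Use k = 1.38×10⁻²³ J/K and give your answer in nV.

V_n = √(4kTRB)
4kTRB = 4 × 1.38×10⁻²³ × 290 × 1.50×10² × 6.85×10⁴ = 1.64×10⁻¹³ V²
V_n = √(1.64×10⁻¹³) = 4.06×10⁻⁷ V = 406 nV

406 nV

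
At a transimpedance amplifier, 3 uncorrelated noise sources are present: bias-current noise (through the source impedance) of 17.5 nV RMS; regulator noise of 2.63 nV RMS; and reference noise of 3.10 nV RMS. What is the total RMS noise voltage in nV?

Uncorrelated sources add in power (mean-square): V_tot = √(ΣV_i²)
V_tot = √[(1.75×10⁻⁸)² + (2.63×10⁻⁹)² + (3.10×10⁻⁹)²] = 1.80×10⁻⁸ V = 18.0 nV

18.0 nV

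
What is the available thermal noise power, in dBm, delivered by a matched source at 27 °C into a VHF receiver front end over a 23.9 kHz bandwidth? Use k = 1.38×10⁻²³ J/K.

−130.0 dBm

T = 27 °C + 273.15 = 300.15 K
P_n = kTB = 1.38×10⁻²³ × 300.15 × 2.39×10⁴ = 9.90×10⁻¹⁷ W
In dBm: 10 log₁₀(9.90×10⁻¹⁷ / 10⁻³) = −130.0 dBm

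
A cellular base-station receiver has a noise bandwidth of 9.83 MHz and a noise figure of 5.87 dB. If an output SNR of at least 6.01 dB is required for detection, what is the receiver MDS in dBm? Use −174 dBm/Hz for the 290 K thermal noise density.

−92.2 dBm

Sensitivity = −174 + 10 log₁₀(B) + NF + SNR_min
= −174 + 69.93 + 5.87 + 6.01
= −92.19 dBm → −92.2 dBm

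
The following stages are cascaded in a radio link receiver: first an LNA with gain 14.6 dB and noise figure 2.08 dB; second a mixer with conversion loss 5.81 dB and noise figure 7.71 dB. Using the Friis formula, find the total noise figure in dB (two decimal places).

2.51 dB

Convert to linear (a loss of L dB is a gain of −L dB): F_i = 10^(NF_i/10), G_i = 10^(G_i,dB/10)
  Stage 1: F_1 = 10^(2.08/10) = 1.614, G_1 = 10^(14.6/10) = 28.84
  Stage 2: F_2 = 10^(7.71/10) = 5.902, G_2 = 10^(−5.81/10) = 0.2624
Friis cascade:
  F = 1.614 + (5.902 − 1)/28.84 = 1.784
NF = 10 log₁₀(1.784) = 2.51 dB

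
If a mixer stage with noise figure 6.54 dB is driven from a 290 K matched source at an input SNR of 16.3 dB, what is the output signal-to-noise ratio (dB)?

By definition F = SNR_in/SNR_out, so in dB: SNR_out = SNR_in − NF
SNR_out = 16.3 − 6.54 = 9.76 dB

9.76 dB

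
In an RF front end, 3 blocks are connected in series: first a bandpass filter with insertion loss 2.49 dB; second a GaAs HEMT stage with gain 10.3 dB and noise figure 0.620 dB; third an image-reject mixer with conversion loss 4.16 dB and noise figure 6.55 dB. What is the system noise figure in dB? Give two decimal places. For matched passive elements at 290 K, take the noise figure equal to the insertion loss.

Convert to linear (a loss of L dB is a gain of −L dB): F_i = 10^(NF_i/10), G_i = 10^(G_i,dB/10)
  Stage 1: F_1 = 10^(2.49/10) = 1.774, G_1 = 10^(−2.49/10) = 0.5636
  Stage 2: F_2 = 10^(0.620/10) = 1.153, G_2 = 10^(10.3/10) = 10.72
  Stage 3: F_3 = 10^(6.55/10) = 4.519, G_3 = 10^(−4.16/10) = 0.3837
Friis cascade:
  F = 1.774 + (1.153 − 1)/0.5636 + (4.519 − 1)/6.039 = 2.629
NF = 10 log₁₀(2.629) = 4.20 dB

4.20 dB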